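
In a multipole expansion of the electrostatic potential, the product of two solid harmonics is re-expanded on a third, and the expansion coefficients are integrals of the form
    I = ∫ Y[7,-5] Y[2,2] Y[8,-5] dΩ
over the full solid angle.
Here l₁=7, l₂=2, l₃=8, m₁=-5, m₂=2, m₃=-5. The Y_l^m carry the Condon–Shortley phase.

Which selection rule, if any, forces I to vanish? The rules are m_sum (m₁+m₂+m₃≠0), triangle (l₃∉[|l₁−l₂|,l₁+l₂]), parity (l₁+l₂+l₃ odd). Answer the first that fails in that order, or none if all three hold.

m₁+m₂+m₃ = -5 + 2 − 5 = -8  ✗
triangle: |7−2|=5 ≤ l₃=8 ≤ 7+2=9
parity: l₁+l₂+l₃ = 17 is odd

m_sum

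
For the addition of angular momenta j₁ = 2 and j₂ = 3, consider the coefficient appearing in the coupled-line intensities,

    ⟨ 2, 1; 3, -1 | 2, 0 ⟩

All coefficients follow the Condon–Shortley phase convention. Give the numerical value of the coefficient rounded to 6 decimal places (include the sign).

j₁+j₂−J=3  J+j₁−j₂=1  J−j₁+j₂=3  j₁+j₂+J+1=8
(j₁±m₁, j₂±m₂, J±M) = (3,1,2,4,2,2)
P² = 36/7
sum k=0..1:
  [0] +1/12 = 1/12
  [1] −1/4 = -1/4
S = -1/6
C² = P²·S² = 1/7 ; C = -0.377964

−√(1/7) = -0.377964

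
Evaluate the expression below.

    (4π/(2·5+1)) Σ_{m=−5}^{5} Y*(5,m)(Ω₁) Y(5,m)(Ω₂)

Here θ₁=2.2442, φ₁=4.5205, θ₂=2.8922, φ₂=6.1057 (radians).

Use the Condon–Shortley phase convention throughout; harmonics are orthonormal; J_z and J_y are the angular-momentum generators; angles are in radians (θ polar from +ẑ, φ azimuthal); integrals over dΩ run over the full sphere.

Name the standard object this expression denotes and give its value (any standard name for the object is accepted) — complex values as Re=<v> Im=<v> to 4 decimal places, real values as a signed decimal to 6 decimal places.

This sum is the spherical-harmonic addition theorem: it equals the Legendre polynomial P_l(cos γ) of the angle γ between the two directions.
Addition theorem: P_5(cos γ) = (4π/11) Σ_m Y*_{lm}(Ω₁) Y_{lm}(Ω₂), m = −5…5:
  m=-5: (-0.11093 - 0.07776j) × (0.00027 + 0.00033j) = -0.00000 - 0.00006j  (running Σ = -0.00000 - 0.00006j)
  m=-4: (-0.24595 + 0.23733j) × (-0.00400 - 0.00344j) = 0.00180 - 0.00010j  (running Σ = 0.00180 - 0.00016j)
  m=-3: (0.22494 + 0.34660j) × (0.03339 + 0.01968j) = 0.00069 + 0.01600j  (running Σ = 0.00249 + 0.01584j)
  m=-2: (0.09990 - 0.04034j) × (-0.17048 - 0.06319j) = -0.01958 + 0.00056j  (running Σ = -0.01709 + 0.01640j)
  m=-1: (0.06056 + 0.31173j) × (0.49581 + 0.08894j) = 0.00230 + 0.15995j  (running Σ = -0.01479 + 0.17635j)
  m=0: (0.19660 + 0.00000j) × (-0.54653 + 0.00000j) = -0.10745 + 0.00000j  (running Σ = -0.12224 + 0.17635j)
  m=1: (-0.06056 + 0.31173j) × (-0.49581 + 0.08894j) = 0.00230 - 0.15995j  (running Σ = -0.11993 + 0.01640j)
  m=2: (0.09990 + 0.04034j) × (-0.17048 + 0.06319j) = -0.01958 - 0.00056j  (running Σ = -0.13951 + 0.01584j)
  m=3: (-0.22494 + 0.34660j) × (-0.03339 + 0.01968j) = 0.00069 - 0.01600j  (running Σ = -0.13882 - 0.00016j)
  m=4: (-0.24595 - 0.23733j) × (-0.00400 + 0.00344j) = 0.00180 + 0.00010j  (running Σ = -0.13702 - 0.00006j)
  m=5: (0.11093 - 0.07776j) × (-0.00027 + 0.00033j) = -0.00000 + 0.00006j  (running Σ = -0.13702 - 0.00000j)
Accumulated sum -0.13702 - 0.00000j; after 4π/(2l+1) scaling, -0.15654 - 0.00000j ⇒ P_5 = -0.156536

Legendre polynomial (addition theorem), -0.156536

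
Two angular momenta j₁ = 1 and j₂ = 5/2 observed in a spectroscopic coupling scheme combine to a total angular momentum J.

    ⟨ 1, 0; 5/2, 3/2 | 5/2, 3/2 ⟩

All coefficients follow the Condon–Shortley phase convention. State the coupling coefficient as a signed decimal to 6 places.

-0.507093

j₁+j₂−J=1  J+j₁−j₂=1  J−j₁+j₂=4  j₁+j₂+J+1=7
(j₁±m₁, j₂±m₂, J±M) = (1,1,4,1,4,1)
P² = 576/35
sum k=0..1:
  [0] +1/24 = 1/24
  [1] −1/6 = -1/6
S = -1/8
C² = P²·S² = 9/35 ; C = -0.507093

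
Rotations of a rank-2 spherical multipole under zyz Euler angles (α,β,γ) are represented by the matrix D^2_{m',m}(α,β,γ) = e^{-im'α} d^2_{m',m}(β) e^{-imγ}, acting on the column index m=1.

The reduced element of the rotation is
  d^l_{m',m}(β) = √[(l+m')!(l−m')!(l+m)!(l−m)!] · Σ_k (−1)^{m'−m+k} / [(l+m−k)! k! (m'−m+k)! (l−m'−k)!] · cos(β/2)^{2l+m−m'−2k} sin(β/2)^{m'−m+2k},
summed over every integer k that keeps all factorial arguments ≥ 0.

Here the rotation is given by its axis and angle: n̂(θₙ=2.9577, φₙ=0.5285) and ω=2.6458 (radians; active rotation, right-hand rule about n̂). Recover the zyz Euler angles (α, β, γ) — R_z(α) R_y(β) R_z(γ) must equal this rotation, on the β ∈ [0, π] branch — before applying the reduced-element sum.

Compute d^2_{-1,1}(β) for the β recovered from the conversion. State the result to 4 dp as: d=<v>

Axis–angle → zyz. n̂ = (sinθₙcosφₙ, sinθₙsinφₙ, cosθₙ) = (+0.157910, +0.092204, -0.983139), ω = 2.6458.
R = I cosω + sinω [n̂]ₓ + (1−cosω) n̂n̂ᵀ gives
  R = [-0.832723, +0.495075, -0.247937; -0.440341, -0.863612, -0.245506; -0.335665, -0.095262, +0.937152]
β = atan2(√(R₁₃²+R₂₃²), R₃₃) = 0.356420; α = atan2(R₂₃, R₁₃) mod 2π = 3.922064; γ = atan2(R₃₂, −R₃₁) mod 2π = 6.006657
d^2_{-1,1}(β=0.3564) via the finite sum:
Half-angle: c=0.984163, s=0.177268. N=√(1·6·6·1)=6.000000
The bounds max(0,m−m')=2 and min(l+m,l−m')=3 give 2 terms
  k=2: (−1)^0·6.0000/(2)·0.9842^2·0.1773^2 = +0.091310
  k=3: (−1)^1·6.0000/(6)·0.9842^0·0.1773^4 = -0.000987
d^2_{-1,1}(0.3564) = +0.091310 -0.000987 = +0.090322

d=0.0903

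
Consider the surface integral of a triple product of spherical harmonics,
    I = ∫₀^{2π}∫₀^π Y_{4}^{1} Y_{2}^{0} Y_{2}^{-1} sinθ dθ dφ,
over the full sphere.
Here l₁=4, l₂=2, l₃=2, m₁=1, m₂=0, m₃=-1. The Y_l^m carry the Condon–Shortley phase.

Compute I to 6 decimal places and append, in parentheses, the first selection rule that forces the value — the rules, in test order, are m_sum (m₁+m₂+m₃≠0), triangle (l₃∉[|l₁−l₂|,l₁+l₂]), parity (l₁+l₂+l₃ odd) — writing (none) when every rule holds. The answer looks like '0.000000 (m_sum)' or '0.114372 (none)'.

Checks pass: Σm=0; 8 even; l₃=2∈[2,6].
(2·4+1)(2·2+1)(2·2+1) = 225
Δ: 4! 4! 0! / 9! → 1/630
sum: t=2:+1/16 = 1/16
3j²(4 2 2; 0 0 0) = Δ·Π!·Σ² = 2/35  (sign +1)
sum: t=2:+1/24 = 1/24
3j²(4 2 2; 1 0 -1) = Δ·Π!·Σ² = 1/21  (sign -1)
combine: 4πI² = 225·2/35·1/21 = 30/49
take √, sign -1: I = -0.22072812
No selection rule forces the value: the integral is nonzero (none).

-0.220728 (none)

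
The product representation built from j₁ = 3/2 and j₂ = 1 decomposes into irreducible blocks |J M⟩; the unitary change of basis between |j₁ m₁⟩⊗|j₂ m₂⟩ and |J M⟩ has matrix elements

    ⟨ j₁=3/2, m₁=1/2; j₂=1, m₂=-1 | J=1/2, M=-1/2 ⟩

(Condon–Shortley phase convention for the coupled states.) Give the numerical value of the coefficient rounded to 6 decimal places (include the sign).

+√(1/6) ≈ +0.408248

triangle: 2!·1!·0!/4! = 2/24
(j±m)!: 2!·1!·0!·2!·0!·1! = 4
prefactor² = (2J+1)·Δ·N² = 2/3
  k=0: +1/(0!·2!·1!·0!·0!·0!) = 1/2
Σ = 1/2  ⇒  CG² = 2/3·(1/2)² = 1/6
CG = +√(1/6) = +0.408248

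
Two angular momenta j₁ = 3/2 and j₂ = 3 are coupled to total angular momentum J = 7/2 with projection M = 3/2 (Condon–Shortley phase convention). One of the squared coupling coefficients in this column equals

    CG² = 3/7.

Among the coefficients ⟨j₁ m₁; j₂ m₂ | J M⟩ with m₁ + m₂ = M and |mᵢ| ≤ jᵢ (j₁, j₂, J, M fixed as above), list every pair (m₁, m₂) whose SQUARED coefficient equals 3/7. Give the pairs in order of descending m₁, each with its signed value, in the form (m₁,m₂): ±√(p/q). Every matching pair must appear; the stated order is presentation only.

Admissible pairs with m₁+m₂ = M = 3/2: (-3/2,3), (-1/2,2), (1/2,1), (3/2,0)
  (m₁,m₂)=(3/2,0): CG² = 10/21, CG = +√(10/21)
  (m₁,m₂)=(1/2,1): CG² = 0/1, CG = 0
  (m₁,m₂)=(-1/2,2): CG² = 3/7, CG = −√(3/7)   ← matches the target
  (m₁,m₂)=(-3/2,3): CG² = 2/21, CG = −√(2/21)
Pairs with CG² = 3/7: (-1/2,2): −√(3/7)

(-1/2,2): −√(3/7)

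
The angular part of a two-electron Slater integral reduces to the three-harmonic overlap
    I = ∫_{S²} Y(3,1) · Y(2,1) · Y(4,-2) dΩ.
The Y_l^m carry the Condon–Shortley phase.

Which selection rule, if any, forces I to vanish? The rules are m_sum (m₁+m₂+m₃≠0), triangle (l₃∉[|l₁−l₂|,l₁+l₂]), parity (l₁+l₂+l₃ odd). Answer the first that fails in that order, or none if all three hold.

parity

azimuthal sum: 1 + 1 − 2 = 0  ✓
1 ≤ 4 ≤ 5 (triangle on l)  ✓
L = 3 + 2 + 4 = 9 (odd)  ✗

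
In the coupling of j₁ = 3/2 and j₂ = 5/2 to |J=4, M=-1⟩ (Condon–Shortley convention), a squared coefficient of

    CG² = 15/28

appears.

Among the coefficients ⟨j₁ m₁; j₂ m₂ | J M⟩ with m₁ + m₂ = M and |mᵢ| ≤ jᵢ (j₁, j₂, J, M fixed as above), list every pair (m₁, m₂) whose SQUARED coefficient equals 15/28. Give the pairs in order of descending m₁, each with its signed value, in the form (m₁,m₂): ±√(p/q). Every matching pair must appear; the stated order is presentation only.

(-1/2,-1/2): +√(15/28)

Admissible pairs with m₁+m₂ = M = -1: (-3/2,1/2), (-1/2,-1/2), (1/2,-3/2), (3/2,-5/2)
  (m₁,m₂)=(3/2,-5/2): CG² = 1/56, CG = +√(1/56)
  (m₁,m₂)=(1/2,-3/2): CG² = 15/56, CG = +√(15/56)
  (m₁,m₂)=(-1/2,-1/2): CG² = 15/28, CG = +√(15/28)   ← matches the target
  (m₁,m₂)=(-3/2,1/2): CG² = 5/28, CG = +√(5/28)
Pairs with CG² = 15/28: (-1/2,-1/2): +√(15/28)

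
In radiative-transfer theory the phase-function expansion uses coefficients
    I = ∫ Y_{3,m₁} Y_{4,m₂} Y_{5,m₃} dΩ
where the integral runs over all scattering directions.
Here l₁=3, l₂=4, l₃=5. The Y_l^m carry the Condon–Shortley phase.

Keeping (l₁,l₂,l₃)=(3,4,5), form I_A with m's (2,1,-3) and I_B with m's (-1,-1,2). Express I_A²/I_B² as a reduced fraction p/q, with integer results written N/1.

15/256

Shared (l₁,l₂,l₃)=(3,4,5): N and (l;000)² cancel in I_A²/I_B².
A: Δ = 2!·4!·6!/13! = 1/180180; Racah Σ t=0..1: t=0:+1/1440 t=1:−1/1152 = -1/5760; ⇒ 3j(3 4 5; 2 1 -3)² = 1/858, sgn -1
B: Δ = 2!·4!·6!/13! = 1/180180; Racah Σ t=0..2: t=0:+1/1728 t=1:−1/288 t=2:+1/960 = -1/540; ⇒ 3j(3 4 5; -1 -1 2)² = 128/6435, sgn +1
I_A²/I_B² = (1/858)/(128/6435) = 15/256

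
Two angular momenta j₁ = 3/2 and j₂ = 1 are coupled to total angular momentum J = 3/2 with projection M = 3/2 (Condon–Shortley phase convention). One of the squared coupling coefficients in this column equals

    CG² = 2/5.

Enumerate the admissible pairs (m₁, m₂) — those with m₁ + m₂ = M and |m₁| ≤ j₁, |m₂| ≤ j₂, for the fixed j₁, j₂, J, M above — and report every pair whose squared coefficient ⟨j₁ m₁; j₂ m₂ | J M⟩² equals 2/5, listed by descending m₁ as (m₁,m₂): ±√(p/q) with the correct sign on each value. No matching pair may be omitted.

(1/2,1): −√(2/5)

Admissible pairs with m₁+m₂ = M = 3/2: (1/2,1), (3/2,0)
  (m₁,m₂)=(3/2,0): CG² = 3/5, CG = +√(3/5)
  (m₁,m₂)=(1/2,1): CG² = 2/5, CG = −√(2/5)   ← matches the target
Pairs with CG² = 2/5: (1/2,1): −√(2/5)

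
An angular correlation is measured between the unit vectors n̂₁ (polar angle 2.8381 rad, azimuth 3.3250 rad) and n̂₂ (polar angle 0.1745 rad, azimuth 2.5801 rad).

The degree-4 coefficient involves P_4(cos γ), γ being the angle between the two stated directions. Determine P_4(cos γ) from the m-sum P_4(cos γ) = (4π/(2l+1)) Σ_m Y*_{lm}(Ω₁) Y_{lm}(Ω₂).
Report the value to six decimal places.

0.217969

Summing Y*_{l m}(θ₁,φ₁)·Y_{l m}(θ₂,φ₂) over m ∈ [−4, 4]; prefactor 4π/(2·4+1) = 1.396263:
  term(m=-4) = (-0.000001, 0.000000)   from Y*(Ω₁)=(0.002622, 0.002364), Y(Ω₂)=(-0.000251, 0.000314)
  term(m=-3) = (0.000127, -0.000162)   from Y*(Ω₁)=(0.027177, 0.016671), Y(Ω₂)=(0.000732, -0.006409)
  term(m=-2) = (0.000758, 0.009343)   from Y*(Ω₁)=(0.149904, 0.057593), Y(Ω₂)=(0.025275, 0.052617)
  term(m=-1) = (-0.102594, -0.094604)   from Y*(Ω₁)=(0.447701, 0.083045), Y(Ω₂)=(-0.259428, -0.163188)
  term(m=+0) = (0.359530, 0.000000)   from Y*(Ω₁)=(0.497893, -0.000000), Y(Ω₂)=(0.722103, 0.000000)
  term(m=+1) = (-0.102594, 0.094604)   from Y*(Ω₁)=(-0.447701, 0.083045), Y(Ω₂)=(0.259428, -0.163188)
  term(m=+2) = (0.000758, -0.009343)   from Y*(Ω₁)=(0.149904, -0.057593), Y(Ω₂)=(0.025275, -0.052617)
  term(m=+3) = (0.000127, 0.000162)   from Y*(Ω₁)=(-0.027177, 0.016671), Y(Ω₂)=(-0.000732, -0.006409)
  term(m=+4) = (-0.000001, -0.000000)   from Y*(Ω₁)=(0.002622, -0.002364), Y(Ω₂)=(-0.000251, -0.000314)
Accumulated sum (0.156109, -0.000000); after 4π/(2l+1) scaling, (0.217969, -0.000000) ⇒ P_4 = 0.217969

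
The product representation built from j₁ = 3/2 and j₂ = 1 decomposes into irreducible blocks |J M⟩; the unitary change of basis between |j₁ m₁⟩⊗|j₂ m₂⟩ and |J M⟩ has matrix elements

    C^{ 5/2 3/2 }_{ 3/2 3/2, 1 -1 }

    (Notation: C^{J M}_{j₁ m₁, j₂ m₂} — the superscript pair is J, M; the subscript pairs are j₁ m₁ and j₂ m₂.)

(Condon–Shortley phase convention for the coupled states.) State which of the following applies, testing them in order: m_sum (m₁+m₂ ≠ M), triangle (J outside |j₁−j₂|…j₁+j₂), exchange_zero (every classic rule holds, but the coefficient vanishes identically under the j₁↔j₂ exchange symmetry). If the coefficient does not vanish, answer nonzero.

m_sum

m-sum: m₁+m₂ = 3/2+(-1) = 1/2, M = 3/2  ✗ ⇒ coefficient is 0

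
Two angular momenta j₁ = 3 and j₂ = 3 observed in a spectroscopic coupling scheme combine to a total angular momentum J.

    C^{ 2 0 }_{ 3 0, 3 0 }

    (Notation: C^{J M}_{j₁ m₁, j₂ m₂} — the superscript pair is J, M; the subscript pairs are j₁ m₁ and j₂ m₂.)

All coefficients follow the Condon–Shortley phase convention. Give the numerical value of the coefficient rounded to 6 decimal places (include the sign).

+√(4/21) = +0.436436

j₁+j₂−J=4  J+j₁−j₂=2  J−j₁+j₂=2  j₁+j₂+J+1=9
(j₁±m₁, j₂±m₂, J±M) = (3,3,3,3,2,2)
P² = 48/7
sum k=1..3:
  [1] −1/24 = -1/24
  [2] +1/4 = 1/4
  [3] −1/24 = -1/24
S = 1/6
C² = P²·S² = 4/21 ; C = +0.436436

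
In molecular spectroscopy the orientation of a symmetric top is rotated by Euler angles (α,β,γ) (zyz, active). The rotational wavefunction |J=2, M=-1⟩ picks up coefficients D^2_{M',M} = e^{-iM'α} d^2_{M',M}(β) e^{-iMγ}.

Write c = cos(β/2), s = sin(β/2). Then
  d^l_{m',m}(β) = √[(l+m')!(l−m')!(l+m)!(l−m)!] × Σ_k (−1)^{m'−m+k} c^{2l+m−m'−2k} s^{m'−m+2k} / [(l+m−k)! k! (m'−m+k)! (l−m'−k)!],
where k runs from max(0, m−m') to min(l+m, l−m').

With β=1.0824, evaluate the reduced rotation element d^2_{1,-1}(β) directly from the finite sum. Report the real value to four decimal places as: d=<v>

d=0.5144

d^2_{1,-1}(β=1.0824) via the finite sum:
With c≡cos(β/2)=0.857091 and s≡sin(β/2)=0.515165, N=[6·1·1·6]^{1/2}=6.000000
Admissible k: 0..1 (factorial args all ≥0)
  k=0: (−1)^2·6.0000/(2)·0.8571^2·0.5152^2 = +0.584881
  k=1: (−1)^3·6.0000/(6)·0.8571^0·0.5152^4 = -0.070434
d^2_{1,-1}(1.0824) = +0.584881 -0.070434 = +0.514447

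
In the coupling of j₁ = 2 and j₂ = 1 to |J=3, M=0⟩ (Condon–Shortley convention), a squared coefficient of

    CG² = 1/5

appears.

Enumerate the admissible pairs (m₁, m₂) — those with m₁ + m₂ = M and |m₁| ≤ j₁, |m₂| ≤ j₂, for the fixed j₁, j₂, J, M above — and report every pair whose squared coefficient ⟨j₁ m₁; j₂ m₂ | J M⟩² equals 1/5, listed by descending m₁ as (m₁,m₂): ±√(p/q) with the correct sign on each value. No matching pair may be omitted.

(1,-1): +√(1/5); (-1,1): +√(1/5)

Admissible pairs with m₁+m₂ = M = 0: (-1,1), (0,0), (1,-1)
  (m₁,m₂)=(1,-1): CG² = 1/5, CG = +√(1/5)   ← matches the target
  (m₁,m₂)=(0,0): CG² = 3/5, CG = +√(3/5)
  (m₁,m₂)=(-1,1): CG² = 1/5, CG = +√(1/5)   ← matches the target
Pairs with CG² = 1/5: (1,-1): +√(1/5); (-1,1): +√(1/5)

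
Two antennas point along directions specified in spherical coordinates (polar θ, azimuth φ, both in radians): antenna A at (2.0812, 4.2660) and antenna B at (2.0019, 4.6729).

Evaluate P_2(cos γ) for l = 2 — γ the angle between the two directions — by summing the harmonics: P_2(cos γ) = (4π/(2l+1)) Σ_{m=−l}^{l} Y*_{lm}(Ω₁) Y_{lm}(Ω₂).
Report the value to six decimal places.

Term-by-term m-sum for l=2 (normalisation 4π/5 = 2.513274):
  m=-2: (-0.18447 + 0.22904j) × (-0.31783 - 0.02515j) = 0.06439 - 0.06816j  (running Σ = 0.06439 - 0.06816j)
  m=-1: (0.14217 + 0.29704j) × (0.01158 - 0.29306j) = 0.08870 - 0.03822j  (running Σ = 0.15309 - 0.10638j)
  m=0: (-0.08958 + 0.00000j) × (-0.15017 + 0.00000j) = 0.01345 + 0.00000j  (running Σ = 0.16654 - 0.10638j)
  m=1: (-0.14217 + 0.29704j) × (-0.01158 - 0.29306j) = 0.08870 + 0.03822j  (running Σ = 0.25524 - 0.06816j)
  m=2: (-0.18447 - 0.22904j) × (-0.31783 + 0.02515j) = 0.06439 + 0.06816j  (running Σ = 0.31963 + 0.00000j)
Σ over m = 0.31963 + 0.00000j; ×(4π/5) → 0.80331 + 0.00000j. Real part: 0.803311

0.803311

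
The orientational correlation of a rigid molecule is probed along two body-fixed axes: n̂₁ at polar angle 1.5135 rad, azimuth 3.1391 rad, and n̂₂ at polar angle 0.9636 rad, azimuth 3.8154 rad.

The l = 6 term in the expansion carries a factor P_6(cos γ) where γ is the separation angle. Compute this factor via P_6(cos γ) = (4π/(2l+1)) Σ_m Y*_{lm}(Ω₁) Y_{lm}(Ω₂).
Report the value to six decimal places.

-0.034612

Addition theorem: P_6(cos γ) = (4π/13) Σ_m Y*_{lm}(Ω₁) Y_{lm}(Ω₂), m = −6…6:
  m=-6: Y*=(0.478294, -0.007154)  Y=(-0.091984, 0.116212)  product (-0.043164, 0.056242)
  m=-5: Y*=(-0.095039, 0.001185)  Y=(0.347511, -0.080431)  product (-0.032932, 0.008056)
  m=-4: Y*=(-0.341643, 0.003406)  Y=(-0.377845, -0.180828)  product (0.129704, 0.060491)
  m=-3: Y*=(0.110014, -0.000823)  Y=(0.052093, 0.107669)  product (0.005820, 0.011802)
  m=-2: Y*=(0.305577, -0.001523)  Y=(-0.066243, 0.291867)  product (-0.019798, 0.089289)
  m=-1: Y*=(-0.115456, 0.000288)  Y=(0.191440, -0.152859)  product (-0.022059, 0.017704)
  m=+0: Y*=(-0.296172, -0.000000)  Y=(0.239552, 0.000000)  product (-0.070949, -0.000000)
  m=+1: Y*=(0.115456, 0.000288)  Y=(-0.191440, -0.152859)  product (-0.022059, -0.017704)
  m=+2: Y*=(0.305577, 0.001523)  Y=(-0.066243, -0.291867)  product (-0.019798, -0.089289)
  m=+3: Y*=(-0.110014, -0.000823)  Y=(-0.052093, 0.107669)  product (0.005820, -0.011802)
  m=+4: Y*=(-0.341643, -0.003406)  Y=(-0.377845, 0.180828)  product (0.129704, -0.060491)
  m=+5: Y*=(0.095039, 0.001185)  Y=(-0.347511, -0.080431)  product (-0.032932, -0.008056)
  m=+6: Y*=(0.478294, 0.007154)  Y=(-0.091984, -0.116212)  product (-0.043164, -0.056242)
Σ over m = (-0.035806, -0.000000); ×(4π/13) → (-0.034612, -0.000000). Real part: -0.034612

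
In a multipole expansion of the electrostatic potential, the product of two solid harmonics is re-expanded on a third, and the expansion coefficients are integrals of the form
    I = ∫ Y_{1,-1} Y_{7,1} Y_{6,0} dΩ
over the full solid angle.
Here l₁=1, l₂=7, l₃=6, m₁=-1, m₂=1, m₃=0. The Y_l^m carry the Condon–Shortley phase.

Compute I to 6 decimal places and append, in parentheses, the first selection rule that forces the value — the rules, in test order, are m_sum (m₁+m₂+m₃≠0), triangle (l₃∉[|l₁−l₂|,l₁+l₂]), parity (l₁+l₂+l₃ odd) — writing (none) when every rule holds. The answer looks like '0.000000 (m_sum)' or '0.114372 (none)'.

-0.185147 (none)

m-sum 0 ✓  L=14 even ✓  6≤6≤8 ✓
Π(2lᵢ+1) = 3×15×13 = 585
triangle coeff Δ(1,7,6) = 1/1365
Σ_t [1,1]: t=1:−1/518400 = -1/518400
(3j)²=7/195 [(1 7 6; 0 0 0)], sign=-1
Σ_t [2,2]: t=2:+1/1036800 = 1/1036800
(3j)²=4/195 [(1 7 6; -1 1 0)], sign=+1
⇒ 4πI² = 28/65
I = (-1)√(28/65/(4π)) = -0.18514731
No selection rule forces the value: the integral is nonzero (none).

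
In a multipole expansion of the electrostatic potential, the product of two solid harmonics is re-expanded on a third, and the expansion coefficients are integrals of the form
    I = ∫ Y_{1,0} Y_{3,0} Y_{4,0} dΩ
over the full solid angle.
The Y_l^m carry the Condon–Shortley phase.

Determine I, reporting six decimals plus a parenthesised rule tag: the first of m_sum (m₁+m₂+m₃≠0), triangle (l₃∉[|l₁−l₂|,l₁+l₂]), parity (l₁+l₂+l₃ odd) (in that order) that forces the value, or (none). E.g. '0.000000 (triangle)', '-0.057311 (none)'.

0.246233 (none)

Rules hold: Σm=0, L=8 even, 2≤4≤4.
N = 3·7·9 = 189
Δ = 0!·2!·6!/9! = 1/252
Racah Σ t=0..0: t=0:+1/36 = 1/36
⇒ 3j(1 3 4; 0 0 0)² = 4/63, sgn +1
(m-triple is (0,0,0) — same symbol as above.)
4πI² = N·(3j₀)²·(3jₘ)² = 16/21
I = +1·√(0.761905/4π) = 0.24623252
No selection rule forces the value: the integral is nonzero (none).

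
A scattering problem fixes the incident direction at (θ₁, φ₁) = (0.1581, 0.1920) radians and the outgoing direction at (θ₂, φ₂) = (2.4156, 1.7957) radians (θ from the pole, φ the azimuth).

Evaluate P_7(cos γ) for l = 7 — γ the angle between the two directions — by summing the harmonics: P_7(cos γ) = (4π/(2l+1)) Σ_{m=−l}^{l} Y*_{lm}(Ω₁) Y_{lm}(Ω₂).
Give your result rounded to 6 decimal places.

Addition theorem: P_7(cos γ) = (4π/15) Σ_m Y*_{lm}(Ω₁) Y_{lm}(Ω₂), m = −7…7:
  [-7]  conj(Y_{7,-7})(Ω₁) = (0.000000, 0.000001) ; Y_{7,-7}(Ω₂) = (0.028420, -0.000100) ; Δ = (0.000000, 0.000000)
  [-6]  conj(Y_{7,-6})(Ω₁) = (0.000011, 0.000026) ; Y_{7,-6}(Ω₂) = (0.026302, -0.116863) ; Δ = (0.000003, -0.000001)
  [-5]  conj(Y_{7,-5})(Ω₁) = (0.000238, 0.000340) ; Y_{7,-5}(Ω₂) = (-0.267644, -0.128060) ; Δ = (-0.000020, -0.000121)
  [-4]  conj(Y_{7,-4})(Ω₁) = (0.003100, 0.002994) ; Y_{7,-4}(Ω₂) = (-0.283124, 0.356499) ; Δ = (-0.001945, 0.000257)
  [-3]  conj(Y_{7,-3})(Ω₁) = (0.027025, 0.017552) ; Y_{7,-3}(Ω₂) = (0.218705, 0.273398) ; Δ = (0.001112, 0.011227)
  [-2]  conj(Y_{7,-2})(Ω₁) = (0.155269, 0.062738) ; Y_{7,-2}(Ω₂) = (-0.083217, 0.040178) ; Δ = (-0.015442, 0.001018)
  [-1]  conj(Y_{7,-1})(Ω₁) = (0.530817, 0.103188) ; Y_{7,-1}(Ω₂) = (0.087768, 0.383646) ; Δ = (0.007001, 0.212703)
  [+0]  conj(Y_{7,0})(Ω₁) = (0.742044, -0.000000) ; Y_{7,0}(Ω₂) = (0.027742, 0.000000) ; Δ = (0.020586, 0.000000)
  [+1]  conj(Y_{7,1})(Ω₁) = (-0.530817, 0.103188) ; Y_{7,1}(Ω₂) = (-0.087768, 0.383646) ; Δ = (0.007001, -0.212703)
  [+2]  conj(Y_{7,2})(Ω₁) = (0.155269, -0.062738) ; Y_{7,2}(Ω₂) = (-0.083217, -0.040178) ; Δ = (-0.015442, -0.001018)
  [+3]  conj(Y_{7,3})(Ω₁) = (-0.027025, 0.017552) ; Y_{7,3}(Ω₂) = (-0.218705, 0.273398) ; Δ = (0.001112, -0.011227)
  [+4]  conj(Y_{7,4})(Ω₁) = (0.003100, -0.002994) ; Y_{7,4}(Ω₂) = (-0.283124, -0.356499) ; Δ = (-0.001945, -0.000257)
  [+5]  conj(Y_{7,5})(Ω₁) = (-0.000238, 0.000340) ; Y_{7,5}(Ω₂) = (0.267644, -0.128060) ; Δ = (-0.000020, 0.000121)
  [+6]  conj(Y_{7,6})(Ω₁) = (0.000011, -0.000026) ; Y_{7,6}(Ω₂) = (0.026302, 0.116863) ; Δ = (0.000003, 0.000001)
  [+7]  conj(Y_{7,7})(Ω₁) = (-0.000000, 0.000001) ; Y_{7,7}(Ω₂) = (-0.028420, -0.000100) ; Δ = (0.000000, -0.000000)
Total Σ_m = (0.002005, 0.000000). Multiply by 0.837758: (0.001680, 0.000000). P_7(cos γ) = 0.001680

0.001680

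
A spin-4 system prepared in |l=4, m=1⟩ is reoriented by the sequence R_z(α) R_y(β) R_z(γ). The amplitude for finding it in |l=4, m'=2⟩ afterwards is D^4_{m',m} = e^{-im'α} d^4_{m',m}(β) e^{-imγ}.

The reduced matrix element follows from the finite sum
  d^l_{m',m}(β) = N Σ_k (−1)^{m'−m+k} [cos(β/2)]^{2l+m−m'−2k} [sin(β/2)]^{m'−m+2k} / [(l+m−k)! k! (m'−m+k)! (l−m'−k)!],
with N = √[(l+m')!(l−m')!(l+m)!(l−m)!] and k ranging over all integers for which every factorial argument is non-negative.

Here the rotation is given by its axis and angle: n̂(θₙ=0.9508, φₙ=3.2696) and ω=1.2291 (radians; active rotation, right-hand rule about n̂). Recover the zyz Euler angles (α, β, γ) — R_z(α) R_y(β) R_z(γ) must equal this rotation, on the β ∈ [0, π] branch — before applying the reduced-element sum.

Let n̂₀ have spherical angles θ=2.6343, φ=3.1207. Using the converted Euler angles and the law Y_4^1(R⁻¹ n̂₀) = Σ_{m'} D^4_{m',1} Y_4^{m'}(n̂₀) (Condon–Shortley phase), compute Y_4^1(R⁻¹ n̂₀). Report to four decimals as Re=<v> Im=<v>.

Axis–angle → zyz. n̂ = (sinθₙcosφₙ, sinθₙsinφₙ, cosθₙ) = (-0.807222, -0.103898, +0.581032), ω = 1.2291.
R = I cosω + sinω [n̂]ₓ + (1−cosω) n̂n̂ᵀ gives
  R = [+0.768348, -0.491676, -0.409751; +0.603207, +0.342263, +0.720414; -0.213967, -0.800694, +0.559560]
β = atan2(√(R₁₃²+R₂₃²), R₃₃) = 0.976942; α = atan2(R₂₃, R₁₃) mod 2π = 2.087937; γ = atan2(R₃₂, −R₃₁) mod 2π = 4.973515
Need the full column D^4_{m',1} for m'=−4..4 at α=2.0879, β=0.9769, γ=4.9735.
cos(β/2)=0.883051, sin(β/2)=0.469276
d^4_{-4,1}: single k=5 term ⇒ +0.117272;  D = -0.114004-0.027493i
d^4_{-3,1}: k∈[4..5] ⇒ +0.390101 -0.066102 = +0.323999;  D = +0.089695+0.311336i
d^4_{-2,1}: k∈[3..5] ⇒ +0.784749 -0.332435 +0.018777 = +0.471090;  D = +0.329008-0.337164i
d^4_{-1,1}: k∈[2..5] ⇒ +1.044174 -0.884666 +0.124921 -0.002352 = +0.282077;  D = -0.272884-0.071430i
d^4_{0,1}: k∈[1..4] ⇒ +0.878710 -1.488956 +0.420501 -0.019792 = -0.209537;  D = -0.054096-0.202434i
d^4_{1,1}: k∈[0..3] ⇒ +0.369733 -1.566262 +0.884666 -0.083280 = -0.395143;  D = -0.281394+0.277409i
d^4_{2,1}: k∈[0..2] ⇒ -0.833618 +1.177123 -0.221623 = +0.121882;  D = -0.117289-0.033142i
d^4_{3,1}: k∈[0..1] ⇒ +0.828788 -0.390101 = +0.438687;  D = +0.105023+0.425930i
d^4_{4,1}: single k=0 term ⇒ -0.415250;  D = -0.301305+0.285741i
Y_4^{m'}(θ=2.6343,φ=3.1207) and Σ D·Y over m':
  (-0.1140-0.0275i)·(+0.0246+0.0021i)  (+0.0897+0.3113i)·(+0.1252+0.0079i)  (+0.3290-0.3372i)·(+0.3430+0.0143i)  (-0.2729-0.0714i)·(+0.4716+0.0099i)  (-0.0541-0.2024i)·(+0.0538+0.0000i)  (-0.2814+0.2774i)·(-0.4716+0.0099i)  (-0.1173-0.0331i)·(+0.3430-0.0143i)  (+0.1050+0.4259i)·(-0.1252+0.0079i)  (-0.3013+0.2857i)·(+0.0246-0.0021i)
Y_4^1(R⁻¹ n̂) = +0.058776-0.307555i

Re=0.0588 Im=-0.3076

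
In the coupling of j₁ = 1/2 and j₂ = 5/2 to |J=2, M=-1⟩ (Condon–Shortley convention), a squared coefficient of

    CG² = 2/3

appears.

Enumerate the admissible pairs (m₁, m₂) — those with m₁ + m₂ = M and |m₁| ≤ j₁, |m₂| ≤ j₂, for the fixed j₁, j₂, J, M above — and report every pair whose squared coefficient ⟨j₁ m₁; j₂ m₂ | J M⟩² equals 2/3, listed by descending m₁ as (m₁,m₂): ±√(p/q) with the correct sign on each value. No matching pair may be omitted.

Admissible pairs with m₁+m₂ = M = -1: (-1/2,-1/2), (1/2,-3/2)
  (m₁,m₂)=(1/2,-3/2): CG² = 2/3, CG = +√(2/3)   ← matches the target
  (m₁,m₂)=(-1/2,-1/2): CG² = 1/3, CG = −√(1/3)
Pairs with CG² = 2/3: (1/2,-3/2): +√(2/3)

(1/2,-3/2): +√(2/3)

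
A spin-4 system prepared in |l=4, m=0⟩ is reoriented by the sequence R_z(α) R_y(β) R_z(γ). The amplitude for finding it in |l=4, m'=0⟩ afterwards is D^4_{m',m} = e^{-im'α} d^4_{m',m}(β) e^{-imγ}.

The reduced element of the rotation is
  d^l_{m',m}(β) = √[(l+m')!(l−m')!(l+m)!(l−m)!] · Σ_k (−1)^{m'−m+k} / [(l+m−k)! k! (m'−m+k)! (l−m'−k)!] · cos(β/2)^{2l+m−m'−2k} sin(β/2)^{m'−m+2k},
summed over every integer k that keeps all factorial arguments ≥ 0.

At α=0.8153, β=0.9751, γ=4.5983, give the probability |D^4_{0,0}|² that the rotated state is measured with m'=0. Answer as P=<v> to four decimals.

Split into d^4_{0,0}(β=0.9751) × two z-phases.
Half-angle: c=0.883483, s=0.468463. N=√(24·24·24·24)=576.000000
k∈{0,1,2,3,4} keeps every argument non-negative
  k=0: (−1)^0·576.0000/(576)·0.8835^8·0.4685^0 = +0.371182
  k=1: (−1)^1·576.0000/(36)·0.8835^6·0.4685^2 = -1.669783
  k=2: (−1)^2·576.0000/(16)·0.8835^4·0.4685^4 = +1.056321
  k=3: (−1)^3·576.0000/(36)·0.8835^2·0.4685^6 = -0.131998
  k=4: (−1)^4·576.0000/(576)·0.8835^0·0.4685^8 = +0.002320
d^4_{0,0}(0.9751) = +0.371182 -1.669783 +1.056321 -0.131998 +0.002320 = -0.371958
|D^4_{0,0}|² = |d^4_{0,0}(β)|² = (-0.371958)² = 0.138353 (the z-rotation phases have unit modulus)

P=0.1384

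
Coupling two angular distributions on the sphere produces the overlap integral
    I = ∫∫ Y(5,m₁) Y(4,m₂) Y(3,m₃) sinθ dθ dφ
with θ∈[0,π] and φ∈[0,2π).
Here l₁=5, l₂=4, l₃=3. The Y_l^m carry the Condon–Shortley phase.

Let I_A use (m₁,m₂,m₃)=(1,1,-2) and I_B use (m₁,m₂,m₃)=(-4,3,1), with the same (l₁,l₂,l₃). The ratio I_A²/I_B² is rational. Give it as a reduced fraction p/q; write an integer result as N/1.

Shared (l₁,l₂,l₃)=(5,4,3): N and (l;000)² cancel in I_A²/I_B².
A: Δ = 6!·4!·2!/13! = 1/180180; Racah Σ t=3..4: t=3:−1/432 t=4:+1/1152 = -5/3456; ⇒ 3j(5 4 3; 1 1 -2)² = 625/36036, sgn +1
B: Δ = 6!·4!·2!/13! = 1/180180; Racah Σ t=5..6: t=5:−1/5760 t=6:+1/4320 = 1/17280; ⇒ 3j(5 4 3; -4 3 1)² = 7/4290, sgn +1
I_A²/I_B² = (625/36036)/(7/4290) = 3125/294

3125/294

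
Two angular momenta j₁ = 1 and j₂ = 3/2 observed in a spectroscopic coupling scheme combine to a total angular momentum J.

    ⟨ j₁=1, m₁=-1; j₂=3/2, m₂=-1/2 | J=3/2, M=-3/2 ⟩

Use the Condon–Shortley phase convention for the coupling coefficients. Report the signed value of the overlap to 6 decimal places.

√[4·1!1!2!/5! · 0!2!1!2!0!3!] = √(8/5)
  +(−1)^1/∏(1,0,1,0,0,2)! = -1/2  (running -1/2)
⟨..|..⟩ = √(8/5)·(-1/2) = -0.632456

-0.632456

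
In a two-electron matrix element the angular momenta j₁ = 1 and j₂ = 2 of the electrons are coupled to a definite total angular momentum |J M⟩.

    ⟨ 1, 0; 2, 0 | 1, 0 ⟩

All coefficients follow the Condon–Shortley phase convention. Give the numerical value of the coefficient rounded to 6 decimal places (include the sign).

−√(2/5) ≈ -0.632456

triangle: 2!×0!×2!/5! = 4/120
(j±m)!: 1!×1!×2!×2!×1!×1! = 4
prefactor² = (2J+1)×Δ×N² = 2/5
  k=1: −1/(1!×1!×0!×1!×0!×1!) = -1
Σ = -1  ⇒  CG² = 2/5×(-1)² = 2/5
CG = −√(2/5) = -0.632456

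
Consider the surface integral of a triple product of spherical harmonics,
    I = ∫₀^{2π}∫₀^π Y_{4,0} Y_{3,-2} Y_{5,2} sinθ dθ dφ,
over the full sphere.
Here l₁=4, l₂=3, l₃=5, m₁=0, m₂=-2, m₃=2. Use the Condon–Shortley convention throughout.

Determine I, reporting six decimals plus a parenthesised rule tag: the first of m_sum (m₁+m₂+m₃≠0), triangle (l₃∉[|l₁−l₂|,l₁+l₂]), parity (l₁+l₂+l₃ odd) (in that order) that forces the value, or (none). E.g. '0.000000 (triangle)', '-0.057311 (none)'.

Checks pass: Σm=0; 12 even; l₃=5∈[1,7].
(2·4+1)(2·3+1)(2·5+1) = 693
Δ: 2! 6! 4! / 13! → 1/180180
sum: t=0:+1/576 t=1:−1/144 t=2:+1/576 = -1/288
3j²(4 3 5; 0 0 0) = Δ·Π!·Σ² = 20/1001  (sign +1)
sum: t=0:+1/576 t=1:−1/864 = 1/1728
3j²(4 3 5; 0 -2 2) = Δ·Π!·Σ² = 5/1287  (sign -1)
combine: 4πI² = 693·20/1001·5/1287 = 100/1859
take √, sign -1: I = -0.06542675
No selection rule forces the value: the integral is nonzero (none).

-0.065427 (none)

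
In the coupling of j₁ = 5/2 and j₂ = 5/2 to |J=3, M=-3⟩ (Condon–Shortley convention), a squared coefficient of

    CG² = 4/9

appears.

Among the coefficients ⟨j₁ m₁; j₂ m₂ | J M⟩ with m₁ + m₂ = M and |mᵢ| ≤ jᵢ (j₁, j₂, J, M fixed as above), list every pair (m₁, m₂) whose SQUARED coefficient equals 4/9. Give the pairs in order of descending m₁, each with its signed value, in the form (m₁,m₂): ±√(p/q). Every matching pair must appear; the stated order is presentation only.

(-3/2,-3/2): −√(4/9)

Admissible pairs with m₁+m₂ = M = -3: (-5/2,-1/2), (-3/2,-3/2), (-1/2,-5/2)
  (m₁,m₂)=(-1/2,-5/2): CG² = 5/18, CG = +√(5/18)
  (m₁,m₂)=(-3/2,-3/2): CG² = 4/9, CG = −√(4/9)   ← matches the target
  (m₁,m₂)=(-5/2,-1/2): CG² = 5/18, CG = +√(5/18)
Pairs with CG² = 4/9: (-3/2,-3/2): −√(4/9)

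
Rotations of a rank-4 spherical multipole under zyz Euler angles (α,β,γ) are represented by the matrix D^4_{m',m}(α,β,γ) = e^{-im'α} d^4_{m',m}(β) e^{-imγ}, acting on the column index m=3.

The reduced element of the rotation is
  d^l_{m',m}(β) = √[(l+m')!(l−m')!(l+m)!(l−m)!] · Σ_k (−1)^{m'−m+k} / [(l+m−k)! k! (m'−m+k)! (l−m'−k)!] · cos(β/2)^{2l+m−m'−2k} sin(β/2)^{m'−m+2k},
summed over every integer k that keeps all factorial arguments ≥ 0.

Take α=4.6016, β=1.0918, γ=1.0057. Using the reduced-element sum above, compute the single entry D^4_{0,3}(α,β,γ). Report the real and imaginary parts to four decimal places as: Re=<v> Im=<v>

D^4_{0,3}(4.6016,1.0918,1.0057) = e^{-i·0·4.6016}·d^4_{0,3}(1.0918)·e^{-i·3·1.0057}. Compute d first:
Half-angle: c=0.854660, s=0.519187. N=√(24·24·5040·1)=1703.830978
The bounds max(0,m−m')=3 and min(l+m,l−m')=4 give 2 terms
  k=3: (−1)^0·1703.8310/(144)·0.8547^5·0.5192^3 = +0.755100
  k=4: (−1)^1·1703.8310/(144)·0.8547^3·0.5192^5 = -0.278654
d^4_{0,3}(1.0918) = +0.755100 -0.278654 = +0.476446
D = (+1.000000+0.000000i)·(+0.476446)·(-0.992261-0.124171i) = -0.472758-0.059161i

Re=-0.4728 Im=-0.0592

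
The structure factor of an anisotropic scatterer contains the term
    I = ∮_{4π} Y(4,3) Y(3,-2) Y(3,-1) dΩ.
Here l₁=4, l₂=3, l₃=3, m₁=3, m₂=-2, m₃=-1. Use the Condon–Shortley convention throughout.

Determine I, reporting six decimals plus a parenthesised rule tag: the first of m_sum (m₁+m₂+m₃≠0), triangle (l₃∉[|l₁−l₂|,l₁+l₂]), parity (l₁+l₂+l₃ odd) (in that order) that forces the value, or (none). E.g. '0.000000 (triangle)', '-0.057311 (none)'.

-0.095955 (none)

m-sum 0 ✓  L=10 even ✓  1≤3≤7 ✓
Π(2lᵢ+1) = 9×7×7 = 441
triangle coeff Δ(4,3,3) = 1/34650
Σ_t [1,3]: t=1:−1/72 t=2:+1/16 t=3:−1/72 = 5/144
(3j)²=2/77 [(4 3 3; 0 0 0)], sign=-1
Σ_t [0,1]: t=0:+1/144 t=1:−1/288 = 1/288
(3j)²=1/99 [(4 3 3; 3 -2 -1)], sign=+1
⇒ 4πI² = 14/121
I = (-1)√(14/121/(4π)) = -0.09595473
No selection rule forces the value: the integral is nonzero (none).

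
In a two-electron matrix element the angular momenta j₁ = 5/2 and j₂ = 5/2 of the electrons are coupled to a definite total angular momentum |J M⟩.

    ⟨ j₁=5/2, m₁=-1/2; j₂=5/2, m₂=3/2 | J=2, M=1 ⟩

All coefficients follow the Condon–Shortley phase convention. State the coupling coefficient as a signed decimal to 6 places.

triangle: 3!*2!*2!/8! = 24/40320
(j±m)!: 2!*3!*4!*1!*3!*1! = 1728
prefactor² = (2J+1)*Δ*N² = 36/7
  k=2: +1/(2!*1!*1!*2!*1!*0!) = 1/4
  k=3: −1/(3!*0!*0!*1!*2!*1!) = -1/12
Σ = 1/6  ⇒  CG² = 36/7*(1/6)² = 1/7
CG = +√(1/7) = +0.377964

+0.377964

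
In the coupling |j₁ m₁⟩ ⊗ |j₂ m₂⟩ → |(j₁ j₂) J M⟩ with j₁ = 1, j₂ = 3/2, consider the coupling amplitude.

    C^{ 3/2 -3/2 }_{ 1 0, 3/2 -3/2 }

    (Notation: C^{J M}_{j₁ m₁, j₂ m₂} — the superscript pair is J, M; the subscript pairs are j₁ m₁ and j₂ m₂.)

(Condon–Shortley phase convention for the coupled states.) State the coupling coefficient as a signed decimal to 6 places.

j₁+j₂−J=1  J+j₁−j₂=1  J−j₁+j₂=2  j₁+j₂+J+1=5
(j₁±m₁, j₂±m₂, J±M) = (1,1,0,3,0,3)
P² = 12/5
sum k=0..0:
  [0] +1/2 = 1/2
S = 1/2
C² = P²·S² = 3/5 ; C = +0.774597

+√(3/5) ≈ +0.774597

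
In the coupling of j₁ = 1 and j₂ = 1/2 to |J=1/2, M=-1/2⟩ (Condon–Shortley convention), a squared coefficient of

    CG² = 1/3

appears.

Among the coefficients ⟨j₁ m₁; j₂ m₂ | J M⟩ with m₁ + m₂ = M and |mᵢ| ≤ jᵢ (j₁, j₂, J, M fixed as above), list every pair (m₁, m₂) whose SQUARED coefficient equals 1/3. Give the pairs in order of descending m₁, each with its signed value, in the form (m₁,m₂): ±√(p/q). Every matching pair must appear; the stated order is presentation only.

Admissible pairs with m₁+m₂ = M = -1/2: (-1,1/2), (0,-1/2)
  (m₁,m₂)=(0,-1/2): CG² = 1/3, CG = +√(1/3)   ← matches the target
  (m₁,m₂)=(-1,1/2): CG² = 2/3, CG = −√(2/3)
Pairs with CG² = 1/3: (0,-1/2): +√(1/3)

(0,-1/2): +√(1/3)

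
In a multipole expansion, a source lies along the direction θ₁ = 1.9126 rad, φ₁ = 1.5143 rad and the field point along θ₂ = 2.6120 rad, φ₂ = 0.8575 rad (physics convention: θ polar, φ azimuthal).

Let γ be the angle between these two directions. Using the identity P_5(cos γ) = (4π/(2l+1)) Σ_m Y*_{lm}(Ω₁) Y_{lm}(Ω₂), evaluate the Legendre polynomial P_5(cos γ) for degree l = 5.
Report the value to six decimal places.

Addition theorem: P_5(cos γ) = (4π/11) Σ_m Y*_{lm}(Ω₁) Y_{lm}(Ω₂), m = −5…5:
  m=-5: (0.09604 + 0.33089j) × (-0.00630 + 0.01391j) = -0.00521 - 0.00075j  (running Σ = -0.00521 - 0.00075j)
  m=-4: (-0.37777 + 0.08685j) × (0.07909 - 0.02346j) = -0.02784 + 0.01573j  (running Σ = -0.03305 + 0.01499j)
  m=-3: (-0.00054 - 0.00318j) × (-0.21428 - 0.13707j) = -0.00032 + 0.00076j  (running Σ = -0.03337 + 0.01574j)
  m=-2: (-0.33216 + 0.03769j) × (0.06621 + 0.45597j) = -0.03918 - 0.14896j  (running Σ = -0.07255 - 0.13322j)
  m=-1: (-0.00525 - 0.09274j) × (0.23524 - 0.27186j) = -0.02645 - 0.02039j  (running Σ = -0.09899 - 0.15361j)
  m=0: (-0.31089 + 0.00000j) × (0.22087 + 0.00000j) = -0.06867 + 0.00000j  (running Σ = -0.16766 - 0.15361j)
  m=1: (0.00525 - 0.09274j) × (-0.23524 - 0.27186j) = -0.02645 + 0.02039j  (running Σ = -0.19411 - 0.13322j)
  m=2: (-0.33216 - 0.03769j) × (0.06621 - 0.45597j) = -0.03918 + 0.14896j  (running Σ = -0.23329 + 0.01574j)
  m=3: (0.00054 - 0.00318j) × (0.21428 - 0.13707j) = -0.00032 - 0.00076j  (running Σ = -0.23361 + 0.01499j)
  m=4: (-0.37777 - 0.08685j) × (0.07909 + 0.02346j) = -0.02784 - 0.01573j  (running Σ = -0.26145 - 0.00075j)
  m=5: (-0.09604 + 0.33089j) × (0.00630 + 0.01391j) = -0.00521 + 0.00075j  (running Σ = -0.26665 - 0.00000j)
Total Σ_m = -0.26665 - 0.00000j. Multiply by 1.142397: -0.30463 - 0.00000j. P_5(cos γ) = -0.304626

-0.304626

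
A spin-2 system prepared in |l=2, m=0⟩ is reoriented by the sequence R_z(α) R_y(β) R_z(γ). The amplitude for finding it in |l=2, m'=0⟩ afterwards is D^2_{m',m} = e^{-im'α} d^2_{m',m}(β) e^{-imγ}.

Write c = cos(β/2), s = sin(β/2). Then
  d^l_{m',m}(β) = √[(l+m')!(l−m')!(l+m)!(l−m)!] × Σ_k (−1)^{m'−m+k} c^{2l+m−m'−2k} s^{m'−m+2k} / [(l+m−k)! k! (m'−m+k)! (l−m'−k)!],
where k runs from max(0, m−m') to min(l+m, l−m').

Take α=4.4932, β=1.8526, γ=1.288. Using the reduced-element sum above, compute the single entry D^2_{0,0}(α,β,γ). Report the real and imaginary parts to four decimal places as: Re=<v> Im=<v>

Split into d^2_{0,0}(β=1.8526) × two z-phases.
With c≡cos(β/2)=0.600796 and s≡sin(β/2)=0.799402, N=[2·2·2·2]^{1/2}=4.000000
The bounds max(0,m−m')=0 and min(l+m,l−m')=2 give 3 terms
  k=0: (−1)^0·4.0000/(4)·0.6008^4·0.7994^0 = +0.130289
  k=1: (−1)^1·4.0000/(1)·0.6008^2·0.7994^2 = -0.922667
  k=2: (−1)^2·4.0000/(4)·0.6008^0·0.7994^4 = +0.408378
d^2_{0,0}(1.8526) = +0.130289 -0.922667 +0.408378 = -0.384000
Phases: e^{-i·(0)·4.4932}=+1.000000+0.000000i, e^{-i·(0)·1.2880}=+1.000000+0.000000i ⇒ D=-0.384000+0.000000i

Re=-0.3840 Im=0.0000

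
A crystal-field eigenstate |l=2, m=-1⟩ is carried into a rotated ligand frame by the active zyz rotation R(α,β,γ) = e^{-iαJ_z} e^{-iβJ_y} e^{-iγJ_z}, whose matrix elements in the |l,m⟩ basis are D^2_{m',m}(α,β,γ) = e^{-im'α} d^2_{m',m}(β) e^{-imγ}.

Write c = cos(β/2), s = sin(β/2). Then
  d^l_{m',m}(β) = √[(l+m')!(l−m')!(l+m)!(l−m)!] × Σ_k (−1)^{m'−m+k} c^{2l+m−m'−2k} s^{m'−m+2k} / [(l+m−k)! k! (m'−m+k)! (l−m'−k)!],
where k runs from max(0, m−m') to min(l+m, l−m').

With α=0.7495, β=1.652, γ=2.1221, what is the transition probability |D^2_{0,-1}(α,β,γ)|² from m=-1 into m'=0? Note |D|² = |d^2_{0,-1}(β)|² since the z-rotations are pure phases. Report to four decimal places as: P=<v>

P=0.0098

First d^2_{0,-1}(β=1.6520), then the phase factors e^{-i(0)α} and e^{-i(-1)γ}:
c=cos(1.652000/2)=0.677822, s=sin(1.652000/2)=0.735226; N=√[2·2·1·6]=4.898979
k: max(0,(-1)−(0))=0 … min(2+(-1),2−(0))=1
  k=0: (−1)^1·4.8990/(2)·0.6778^3·0.7352^1 = -0.560846
  k=1: (−1)^2·4.8990/(2)·0.6778^1·0.7352^3 = +0.659863
d^2_{0,-1}(1.6520) = -0.560846 +0.659863 = +0.099017
|D^2_{0,-1}|² = |d^2_{0,-1}(β)|² = (+0.099017)² = 0.009804 (the z-rotation phases have unit modulus)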